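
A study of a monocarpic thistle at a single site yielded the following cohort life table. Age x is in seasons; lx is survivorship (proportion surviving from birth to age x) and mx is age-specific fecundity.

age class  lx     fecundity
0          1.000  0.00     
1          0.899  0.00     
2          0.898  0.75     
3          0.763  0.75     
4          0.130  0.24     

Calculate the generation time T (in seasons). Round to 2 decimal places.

2.50

lx·mx: 0, 0, 0.6735, 0.57225, 0.0312 → R0 = 1.27695
x·lx·mx: 0, 0, 1.347, 1.71675, 0.1248 → Σ = 3.18855
T = 3.18855 / 1.27695 = 2.497005… → 2.50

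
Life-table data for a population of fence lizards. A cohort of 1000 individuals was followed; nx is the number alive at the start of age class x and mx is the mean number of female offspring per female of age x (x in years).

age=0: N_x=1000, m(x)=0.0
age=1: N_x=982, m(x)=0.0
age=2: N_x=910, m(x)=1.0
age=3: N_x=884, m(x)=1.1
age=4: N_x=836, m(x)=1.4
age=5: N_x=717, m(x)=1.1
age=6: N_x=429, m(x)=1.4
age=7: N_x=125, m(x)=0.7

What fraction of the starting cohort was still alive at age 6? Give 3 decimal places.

0.429

l_6 = n_6/n_0 = 429/1000 = 0.429 → 0.429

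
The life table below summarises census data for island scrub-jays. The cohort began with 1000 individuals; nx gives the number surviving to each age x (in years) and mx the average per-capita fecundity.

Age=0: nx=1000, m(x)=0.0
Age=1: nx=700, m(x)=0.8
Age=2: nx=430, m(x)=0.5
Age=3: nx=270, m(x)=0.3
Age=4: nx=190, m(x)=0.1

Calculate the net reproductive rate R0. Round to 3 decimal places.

lx = nx/n0 = nx/1000: 1, 0.7, 0.43, 0.27, 0.19
lx·mx by age: 0, 0.56, 0.215, 0.081, 0.019
R0 = Σ lx·mx = 0.875 → 0.875

0.875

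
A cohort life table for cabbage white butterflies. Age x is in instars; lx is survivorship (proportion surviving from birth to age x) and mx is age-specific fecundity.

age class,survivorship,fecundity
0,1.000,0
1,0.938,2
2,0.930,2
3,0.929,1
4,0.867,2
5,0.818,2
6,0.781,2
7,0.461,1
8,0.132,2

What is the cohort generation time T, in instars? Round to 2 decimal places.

3.70

lx·mx: 0, 1.876, 1.86, 0.929, 1.734, 1.636, 1.562, 0.461, 0.264 → R0 = 10.322
x·lx·mx: 0, 1.876, 3.72, 2.787, 6.936, 8.18, 9.372, 3.227, 2.112 → Σ = 38.21
T = 38.21 / 10.322 = 3.701802… → 3.70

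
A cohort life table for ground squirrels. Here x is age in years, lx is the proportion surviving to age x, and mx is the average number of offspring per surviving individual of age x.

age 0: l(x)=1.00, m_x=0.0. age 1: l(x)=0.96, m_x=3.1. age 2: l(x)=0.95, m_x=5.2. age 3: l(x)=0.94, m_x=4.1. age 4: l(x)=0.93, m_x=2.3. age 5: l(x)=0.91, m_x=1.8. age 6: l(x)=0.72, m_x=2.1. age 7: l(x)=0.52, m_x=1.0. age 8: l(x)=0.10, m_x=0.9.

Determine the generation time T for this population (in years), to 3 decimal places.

lx·mx: 0, 2.976, 4.94, 3.854, 2.139, 1.638, 1.512, 0.52, 0.09 → R0 = 17.669
x·lx·mx: 0, 2.976, 9.88, 11.562, 8.556, 8.19, 9.072, 3.64, 0.72 → Σ = 54.596
T = 54.596 / 17.669 = 3.089932… → 3.090

3.090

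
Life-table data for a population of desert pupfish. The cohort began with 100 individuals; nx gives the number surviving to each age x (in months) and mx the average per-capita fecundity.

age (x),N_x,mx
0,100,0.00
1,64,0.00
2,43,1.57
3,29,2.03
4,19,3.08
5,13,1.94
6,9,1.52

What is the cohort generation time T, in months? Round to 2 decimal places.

lx = nx/n0 = nx/100: 1, 0.64, 0.43, 0.29, 0.19, 0.13, 0.09
lx·mx: 0, 0, 0.6751, 0.5887, 0.5852, 0.2522, 0.1368 → R0 = 2.238
x·lx·mx: 0, 0, 1.3502, 1.7661, 2.3408, 1.261, 0.8208 → Σ = 7.5389
T = 7.5389 / 2.238 = 3.368588… → 3.37

3.37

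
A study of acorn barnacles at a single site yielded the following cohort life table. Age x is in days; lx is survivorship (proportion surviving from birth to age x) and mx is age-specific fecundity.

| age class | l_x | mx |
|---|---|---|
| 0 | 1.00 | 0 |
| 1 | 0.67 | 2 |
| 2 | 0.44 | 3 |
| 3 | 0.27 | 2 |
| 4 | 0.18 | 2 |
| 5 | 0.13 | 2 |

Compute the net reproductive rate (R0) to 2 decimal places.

3.82

lx·mx by age: 0, 1.34, 1.32, 0.54, 0.36, 0.26
R0 = Σ lx·mx = 3.82 → 3.82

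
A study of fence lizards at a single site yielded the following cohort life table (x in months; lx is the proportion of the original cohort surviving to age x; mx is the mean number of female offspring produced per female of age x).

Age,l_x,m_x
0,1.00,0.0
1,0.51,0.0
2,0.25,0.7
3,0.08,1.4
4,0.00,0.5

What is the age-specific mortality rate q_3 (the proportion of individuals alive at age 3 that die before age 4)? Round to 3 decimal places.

q_3 = (l_3 − l_4) / l_3 = (0.08 − 0) / 0.08
     = 0.08 / 0.08 = 1 → 1.000

1.000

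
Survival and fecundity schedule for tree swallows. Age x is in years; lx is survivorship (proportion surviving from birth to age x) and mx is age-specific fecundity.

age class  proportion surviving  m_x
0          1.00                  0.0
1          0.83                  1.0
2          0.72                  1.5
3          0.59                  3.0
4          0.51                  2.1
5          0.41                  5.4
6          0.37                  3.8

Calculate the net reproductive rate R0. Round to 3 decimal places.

8.371

lx·mx by age: 0, 0.83, 1.08, 1.77, 1.071, 2.214, 1.406
R0 = Σ lx·mx = 8.371 → 8.371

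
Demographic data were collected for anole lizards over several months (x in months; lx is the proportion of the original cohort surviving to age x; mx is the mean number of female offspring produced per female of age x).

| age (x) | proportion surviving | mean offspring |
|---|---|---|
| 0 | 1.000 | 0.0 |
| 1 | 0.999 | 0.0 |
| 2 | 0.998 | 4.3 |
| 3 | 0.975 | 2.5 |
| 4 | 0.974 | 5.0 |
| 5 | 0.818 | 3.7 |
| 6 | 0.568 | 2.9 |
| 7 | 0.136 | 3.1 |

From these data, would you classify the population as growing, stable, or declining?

growing

R0 = Σ lx·mx = 0 + 0 + 4.2914 + 2.4375 + 4.87 + 3.0266 + 1.6472 + 0.4216 = 16.6943
R0 > 1, so the population is growing.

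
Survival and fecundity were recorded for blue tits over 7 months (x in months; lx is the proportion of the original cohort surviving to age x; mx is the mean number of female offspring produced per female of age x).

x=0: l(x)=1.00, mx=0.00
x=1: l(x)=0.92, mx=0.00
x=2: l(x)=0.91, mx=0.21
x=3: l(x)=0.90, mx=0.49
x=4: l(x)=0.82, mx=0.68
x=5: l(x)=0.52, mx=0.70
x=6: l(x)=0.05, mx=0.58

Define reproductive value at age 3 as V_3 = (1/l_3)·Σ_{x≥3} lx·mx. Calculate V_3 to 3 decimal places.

lx·mx for x ≥ 3: 0.441, 0.5576, 0.364, 0.029 → sum = 1.3916
V_3 = 1.3916 / l_3 = 1.3916 / 0.9 = 1.546222… → 1.546

1.546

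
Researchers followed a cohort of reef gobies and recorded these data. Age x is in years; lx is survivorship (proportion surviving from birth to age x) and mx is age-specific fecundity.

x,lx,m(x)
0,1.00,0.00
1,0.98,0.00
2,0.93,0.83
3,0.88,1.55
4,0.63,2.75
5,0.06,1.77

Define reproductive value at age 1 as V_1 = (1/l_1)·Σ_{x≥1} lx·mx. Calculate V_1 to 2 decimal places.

4.06

lx·mx for x ≥ 1: 0, 0.7719, 1.364, 1.7325, 0.1062 → sum = 3.9746
V_1 = 3.9746 / l_1 = 3.9746 / 0.98 = 4.055714… → 4.06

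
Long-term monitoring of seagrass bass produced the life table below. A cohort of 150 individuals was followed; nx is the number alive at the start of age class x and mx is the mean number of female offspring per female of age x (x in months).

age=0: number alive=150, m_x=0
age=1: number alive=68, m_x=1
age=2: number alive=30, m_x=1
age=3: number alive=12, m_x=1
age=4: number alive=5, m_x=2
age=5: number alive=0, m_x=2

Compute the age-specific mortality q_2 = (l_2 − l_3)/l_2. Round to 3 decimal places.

lx = nx/n0 = nx/150: 1, 0.45333…, 0.2, 0.08, 0.03333…, 0
q_2 = (l_2 − l_3) / l_2 = (0.2 − 0.08) / 0.2
     = 0.12 / 0.2 = 0.6 → 0.600

0.600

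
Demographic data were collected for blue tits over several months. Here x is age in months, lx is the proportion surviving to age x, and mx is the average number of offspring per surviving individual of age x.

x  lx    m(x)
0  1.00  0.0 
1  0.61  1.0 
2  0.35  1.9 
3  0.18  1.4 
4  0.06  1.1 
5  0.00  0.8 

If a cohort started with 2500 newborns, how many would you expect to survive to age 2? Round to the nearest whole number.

875

Expected survivors = N0 · l_2 = 2500 × 0.35 = 875 → 875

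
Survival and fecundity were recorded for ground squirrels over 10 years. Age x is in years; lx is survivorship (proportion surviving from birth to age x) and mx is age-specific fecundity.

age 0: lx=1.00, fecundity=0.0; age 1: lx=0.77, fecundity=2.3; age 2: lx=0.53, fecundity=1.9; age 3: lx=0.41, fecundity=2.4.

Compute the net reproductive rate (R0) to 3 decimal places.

lx·mx by age: 0, 1.771, 1.007, 0.984
R0 = Σ lx·mx = 3.762 → 3.762

3.762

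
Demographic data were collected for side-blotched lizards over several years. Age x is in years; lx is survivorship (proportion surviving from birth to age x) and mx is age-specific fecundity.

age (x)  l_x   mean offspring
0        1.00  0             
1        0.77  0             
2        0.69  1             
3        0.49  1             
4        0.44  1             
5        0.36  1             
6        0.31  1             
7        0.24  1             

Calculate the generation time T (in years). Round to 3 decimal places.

3.933

lx·mx: 0, 0, 0.69, 0.49, 0.44, 0.36, 0.31, 0.24 → R0 = 2.53
x·lx·mx: 0, 0, 1.38, 1.47, 1.76, 1.8, 1.86, 1.68 → Σ = 9.95
T = 9.95 / 2.53 = 3.932806… → 3.933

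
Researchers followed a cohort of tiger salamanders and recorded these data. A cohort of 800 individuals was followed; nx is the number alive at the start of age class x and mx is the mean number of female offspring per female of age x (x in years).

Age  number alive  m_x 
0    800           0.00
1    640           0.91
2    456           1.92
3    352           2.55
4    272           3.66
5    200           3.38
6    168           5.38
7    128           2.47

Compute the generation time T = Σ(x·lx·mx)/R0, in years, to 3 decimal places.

3.816

lx = nx/n0 = nx/800: 1, 0.8, 0.57, 0.44, 0.34, 0.25, 0.21, 0.16
lx·mx: 0, 0.728, 1.0944, 1.122, 1.2444, 0.845, 1.1298, 0.3952 → R0 = 6.5588
x·lx·mx: 0, 0.728, 2.1888, 3.366, 4.9776, 4.225, 6.7788, 2.7664 → Σ = 25.0306
T = 25.0306 / 6.5588 = 3.816338… → 3.816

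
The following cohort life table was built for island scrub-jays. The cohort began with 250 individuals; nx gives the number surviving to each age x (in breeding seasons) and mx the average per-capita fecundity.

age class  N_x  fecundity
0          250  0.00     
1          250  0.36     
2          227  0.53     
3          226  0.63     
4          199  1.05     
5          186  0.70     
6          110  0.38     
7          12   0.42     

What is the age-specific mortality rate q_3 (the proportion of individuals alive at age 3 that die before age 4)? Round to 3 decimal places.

lx = nx/n0 = nx/250: 1, 1, 0.908, 0.904, 0.796, 0.744, 0.44, 0.048
q_3 = (l_3 − l_4) / l_3 = (0.904 − 0.796) / 0.904
     = 0.108 / 0.904 = 0.119469… → 0.119

0.119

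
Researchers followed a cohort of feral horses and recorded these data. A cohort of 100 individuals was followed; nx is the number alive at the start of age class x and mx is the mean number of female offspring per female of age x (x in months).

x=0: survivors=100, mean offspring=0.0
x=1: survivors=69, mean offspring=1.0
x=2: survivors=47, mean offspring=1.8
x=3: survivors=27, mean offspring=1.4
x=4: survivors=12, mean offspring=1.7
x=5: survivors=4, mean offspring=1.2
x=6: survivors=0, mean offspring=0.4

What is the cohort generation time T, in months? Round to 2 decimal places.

lx = nx/n0 = nx/100: 1, 0.69, 0.47, 0.27, 0.12, 0.04, 0
lx·mx: 0, 0.69, 0.846, 0.378, 0.204, 0.048, 0 → R0 = 2.166
x·lx·mx: 0, 0.69, 1.692, 1.134, 0.816, 0.24, 0 → Σ = 4.572
T = 4.572 / 2.166 = 2.110803… → 2.11

2.11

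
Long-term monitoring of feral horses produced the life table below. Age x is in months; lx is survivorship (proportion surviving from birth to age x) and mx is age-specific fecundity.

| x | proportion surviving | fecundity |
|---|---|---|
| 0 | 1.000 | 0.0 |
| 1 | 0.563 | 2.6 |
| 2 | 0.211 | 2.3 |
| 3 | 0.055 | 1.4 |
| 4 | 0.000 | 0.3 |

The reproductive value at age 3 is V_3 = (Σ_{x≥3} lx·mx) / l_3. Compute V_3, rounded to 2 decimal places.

1.40

lx·mx for x ≥ 3: 0.077, 0 → sum = 0.077
V_3 = 0.077 / l_3 = 0.077 / 0.055 = 1.4 → 1.40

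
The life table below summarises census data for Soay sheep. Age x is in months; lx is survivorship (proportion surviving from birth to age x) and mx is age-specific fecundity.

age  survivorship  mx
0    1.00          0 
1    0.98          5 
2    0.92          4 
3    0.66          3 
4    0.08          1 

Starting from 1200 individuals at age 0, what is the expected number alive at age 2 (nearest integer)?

Expected survivors = N0 · l_2 = 1200 × 0.92 = 1104 → 1104

1104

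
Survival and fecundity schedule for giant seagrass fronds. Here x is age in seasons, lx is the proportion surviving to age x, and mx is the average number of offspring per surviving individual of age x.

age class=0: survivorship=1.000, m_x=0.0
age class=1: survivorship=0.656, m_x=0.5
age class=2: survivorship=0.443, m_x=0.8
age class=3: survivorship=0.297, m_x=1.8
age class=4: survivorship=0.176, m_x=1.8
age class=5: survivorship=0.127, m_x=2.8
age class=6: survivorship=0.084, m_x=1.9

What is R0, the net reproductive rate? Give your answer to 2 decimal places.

lx·mx by age: 0, 0.328, 0.3544, 0.5346, 0.3168, 0.3556, 0.1596
R0 = Σ lx·mx = 2.049 → 2.05

2.05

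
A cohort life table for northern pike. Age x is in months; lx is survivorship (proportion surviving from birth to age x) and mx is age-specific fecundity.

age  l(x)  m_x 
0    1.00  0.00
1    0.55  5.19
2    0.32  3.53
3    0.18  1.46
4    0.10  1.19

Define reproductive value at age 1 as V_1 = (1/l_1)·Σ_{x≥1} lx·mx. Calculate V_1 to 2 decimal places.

7.94

lx·mx for x ≥ 1: 2.8545, 1.1296, 0.2628, 0.119 → sum = 4.3659
V_1 = 4.3659 / l_1 = 4.3659 / 0.55 = 7.938 → 7.94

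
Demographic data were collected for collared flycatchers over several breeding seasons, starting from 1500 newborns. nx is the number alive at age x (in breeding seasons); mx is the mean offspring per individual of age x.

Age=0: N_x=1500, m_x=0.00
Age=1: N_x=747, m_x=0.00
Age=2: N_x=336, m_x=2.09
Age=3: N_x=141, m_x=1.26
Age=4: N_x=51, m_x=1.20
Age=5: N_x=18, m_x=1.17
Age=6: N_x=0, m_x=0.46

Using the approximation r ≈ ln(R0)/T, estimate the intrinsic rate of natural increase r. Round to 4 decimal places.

lx = nx/n0 = nx/1500: 1, 0.498, 0.224, 0.094, 0.034, 0.012, 0
R0 = Σ lx·mx = 0 + 0 + 0.46816 + 0.11844 + 0.0408 + 0.01404 + 0 = 0.64144
Σ x·lx·mx = 1.52504; T = 1.52504/0.64144 = 2.37753…
r ≈ ln(R0)/T = ln(0.64144)/2.37753… = -0.186765… → -0.1868

-0.1868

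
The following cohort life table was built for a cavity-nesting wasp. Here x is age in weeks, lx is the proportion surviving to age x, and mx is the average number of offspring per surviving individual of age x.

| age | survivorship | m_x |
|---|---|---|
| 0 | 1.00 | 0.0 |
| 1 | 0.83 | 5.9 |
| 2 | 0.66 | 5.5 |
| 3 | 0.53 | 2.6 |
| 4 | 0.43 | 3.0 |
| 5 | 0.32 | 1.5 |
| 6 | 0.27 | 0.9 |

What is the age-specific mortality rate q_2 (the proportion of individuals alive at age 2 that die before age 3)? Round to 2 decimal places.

0.20

q_2 = (l_2 − l_3) / l_2 = (0.66 − 0.53) / 0.66
     = 0.13 / 0.66 = 0.19697… → 0.20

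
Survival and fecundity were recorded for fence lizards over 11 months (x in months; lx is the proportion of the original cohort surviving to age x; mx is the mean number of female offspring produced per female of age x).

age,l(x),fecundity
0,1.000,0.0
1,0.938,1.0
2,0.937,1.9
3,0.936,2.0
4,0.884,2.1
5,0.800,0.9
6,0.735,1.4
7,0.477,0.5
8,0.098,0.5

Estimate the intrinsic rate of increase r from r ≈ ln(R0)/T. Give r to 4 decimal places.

R0 = Σ lx·mx = 0 + 0.938 + 1.7803 + 1.872 + 1.8564 + 0.72 + 1.029 + 0.2385 + 0.049 = 8.4832
Σ x·lx·mx = 29.3757; T = 29.3757/8.4832 = 3.46281…
r ≈ ln(R0)/T = ln(8.4832)/3.46281… = 0.617443… → 0.6174

0.6174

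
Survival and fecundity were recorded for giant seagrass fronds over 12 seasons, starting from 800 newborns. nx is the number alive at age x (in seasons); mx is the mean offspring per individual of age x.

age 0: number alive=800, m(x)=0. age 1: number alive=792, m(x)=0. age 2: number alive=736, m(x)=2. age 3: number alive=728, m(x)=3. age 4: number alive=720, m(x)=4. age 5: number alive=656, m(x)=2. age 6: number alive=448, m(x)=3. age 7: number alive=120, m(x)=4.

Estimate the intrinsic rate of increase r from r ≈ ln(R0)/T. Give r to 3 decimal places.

0.618

lx = nx/n0 = nx/800: 1, 0.99, 0.92, 0.91, 0.9, 0.82, 0.56, 0.15
R0 = Σ lx·mx = 0 + 0 + 1.84 + 2.73 + 3.6 + 1.64 + 1.68 + 0.6 = 12.09
Σ x·lx·mx = 48.75; T = 48.75/12.09 = 4.03226…
r ≈ ln(R0)/T = ln(12.09)/4.03226… = 0.61811… → 0.618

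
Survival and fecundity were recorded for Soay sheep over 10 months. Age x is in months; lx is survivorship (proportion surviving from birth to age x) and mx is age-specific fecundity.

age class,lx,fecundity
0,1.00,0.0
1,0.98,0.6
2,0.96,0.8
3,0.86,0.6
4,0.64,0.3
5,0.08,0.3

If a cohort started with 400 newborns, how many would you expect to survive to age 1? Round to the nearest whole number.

Expected survivors = N0 · l_1 = 400 × 0.98 = 392 → 392

392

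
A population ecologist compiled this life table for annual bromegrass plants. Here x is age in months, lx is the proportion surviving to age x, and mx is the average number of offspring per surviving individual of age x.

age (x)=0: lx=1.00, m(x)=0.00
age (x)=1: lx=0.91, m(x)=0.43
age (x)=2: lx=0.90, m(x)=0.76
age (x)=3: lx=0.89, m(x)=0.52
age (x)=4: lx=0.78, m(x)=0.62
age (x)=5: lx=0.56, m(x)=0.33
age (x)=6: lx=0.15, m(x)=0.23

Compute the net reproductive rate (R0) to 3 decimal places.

lx·mx by age: 0, 0.3913, 0.684, 0.4628, 0.4836, 0.1848, 0.0345
R0 = Σ lx·mx = 2.241 → 2.241

2.241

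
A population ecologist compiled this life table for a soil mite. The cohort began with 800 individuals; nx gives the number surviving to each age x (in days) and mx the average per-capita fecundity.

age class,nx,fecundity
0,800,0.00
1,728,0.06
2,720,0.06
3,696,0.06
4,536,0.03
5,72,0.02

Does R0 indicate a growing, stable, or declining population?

lx = nx/n0 = nx/800: 1, 0.91, 0.9, 0.87, 0.67, 0.09
R0 = Σ lx·mx = 0 + 0.0546 + 0.054 + 0.0522 + 0.0201 + 0.0018 = 0.1827
R0 < 1, so the population is declining.

declining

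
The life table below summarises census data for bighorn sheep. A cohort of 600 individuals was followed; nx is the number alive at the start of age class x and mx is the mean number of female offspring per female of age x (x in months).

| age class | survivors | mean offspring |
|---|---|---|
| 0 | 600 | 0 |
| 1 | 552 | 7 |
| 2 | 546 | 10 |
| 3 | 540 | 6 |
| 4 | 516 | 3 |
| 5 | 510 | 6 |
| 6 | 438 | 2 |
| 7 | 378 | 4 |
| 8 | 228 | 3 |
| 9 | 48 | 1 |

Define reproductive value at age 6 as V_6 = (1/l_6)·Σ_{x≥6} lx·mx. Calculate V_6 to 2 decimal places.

lx = nx/n0 = nx/600: 1, 0.92, 0.91, 0.9, 0.86, 0.85, 0.73, 0.63, 0.38, 0.08
lx·mx for x ≥ 6: 1.46, 2.52, 1.14, 0.08 → sum = 5.2
V_6 = 5.2 / l_6 = 5.2 / 0.73 = 7.123288… → 7.12

7.12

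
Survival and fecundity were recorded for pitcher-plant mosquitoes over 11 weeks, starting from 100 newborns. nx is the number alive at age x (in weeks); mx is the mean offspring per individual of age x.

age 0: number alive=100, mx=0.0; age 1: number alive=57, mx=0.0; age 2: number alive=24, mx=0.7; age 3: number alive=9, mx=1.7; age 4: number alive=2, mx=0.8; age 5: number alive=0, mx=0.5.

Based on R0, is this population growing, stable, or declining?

lx = nx/n0 = nx/100: 1, 0.57, 0.24, 0.09, 0.02, 0
R0 = Σ lx·mx = 0 + 0 + 0.168 + 0.153 + 0.016 + 0 = 0.337
R0 < 1, so the population is declining.

declining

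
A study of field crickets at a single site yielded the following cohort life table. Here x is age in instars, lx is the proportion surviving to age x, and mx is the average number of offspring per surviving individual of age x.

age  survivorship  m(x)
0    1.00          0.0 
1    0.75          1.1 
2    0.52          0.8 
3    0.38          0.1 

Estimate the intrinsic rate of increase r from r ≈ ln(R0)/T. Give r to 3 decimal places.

0.178

R0 = Σ lx·mx = 0 + 0.825 + 0.416 + 0.038 = 1.279
Σ x·lx·mx = 1.771; T = 1.771/1.279 = 1.38468…
r ≈ ln(R0)/T = ln(1.279)/1.38468… = 0.17772… → 0.178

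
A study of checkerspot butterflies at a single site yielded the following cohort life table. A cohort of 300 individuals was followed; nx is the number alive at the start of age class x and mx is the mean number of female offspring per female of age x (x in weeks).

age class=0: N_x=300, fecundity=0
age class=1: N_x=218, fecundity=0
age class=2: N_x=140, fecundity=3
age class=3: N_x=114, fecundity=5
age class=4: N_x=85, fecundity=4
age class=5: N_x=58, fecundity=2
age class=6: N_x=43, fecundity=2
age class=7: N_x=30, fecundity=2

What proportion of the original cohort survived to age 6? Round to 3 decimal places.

0.143

l_6 = n_6/n_0 = 43/300 = 0.143333… → 0.143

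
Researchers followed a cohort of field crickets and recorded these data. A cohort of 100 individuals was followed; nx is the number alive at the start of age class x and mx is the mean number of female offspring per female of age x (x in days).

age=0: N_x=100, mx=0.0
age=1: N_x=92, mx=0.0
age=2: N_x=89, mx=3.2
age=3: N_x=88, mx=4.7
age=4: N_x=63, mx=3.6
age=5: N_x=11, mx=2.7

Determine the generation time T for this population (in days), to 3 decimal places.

lx = nx/n0 = nx/100: 1, 0.92, 0.89, 0.88, 0.63, 0.11
lx·mx: 0, 0, 2.848, 4.136, 2.268, 0.297 → R0 = 9.549
x·lx·mx: 0, 0, 5.696, 12.408, 9.072, 1.485 → Σ = 28.661
T = 28.661 / 9.549 = 3.001466… → 3.001

3.001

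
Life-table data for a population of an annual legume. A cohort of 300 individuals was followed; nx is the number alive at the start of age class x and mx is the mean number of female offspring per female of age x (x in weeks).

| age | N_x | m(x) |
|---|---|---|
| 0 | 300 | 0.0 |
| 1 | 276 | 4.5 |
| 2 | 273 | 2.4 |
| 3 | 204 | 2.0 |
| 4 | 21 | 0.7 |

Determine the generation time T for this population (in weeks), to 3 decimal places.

1.653

lx = nx/n0 = nx/300: 1, 0.92, 0.91, 0.68, 0.07
lx·mx: 0, 4.14, 2.184, 1.36, 0.049 → R0 = 7.733
x·lx·mx: 0, 4.14, 4.368, 4.08, 0.196 → Σ = 12.784
T = 12.784 / 7.733 = 1.653175… → 1.653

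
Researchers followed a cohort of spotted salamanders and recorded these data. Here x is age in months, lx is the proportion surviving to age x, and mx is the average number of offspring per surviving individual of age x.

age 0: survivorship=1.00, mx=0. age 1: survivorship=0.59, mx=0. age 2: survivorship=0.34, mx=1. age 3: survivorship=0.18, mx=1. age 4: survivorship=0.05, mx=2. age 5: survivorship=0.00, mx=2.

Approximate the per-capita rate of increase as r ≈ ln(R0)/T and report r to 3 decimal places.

-0.183

R0 = Σ lx·mx = 0 + 0 + 0.34 + 0.18 + 0.1 + 0 = 0.62
Σ x·lx·mx = 1.62; T = 1.62/0.62 = 2.6129…
r ≈ ln(R0)/T = ln(0.62)/2.6129… = -0.18295… → -0.183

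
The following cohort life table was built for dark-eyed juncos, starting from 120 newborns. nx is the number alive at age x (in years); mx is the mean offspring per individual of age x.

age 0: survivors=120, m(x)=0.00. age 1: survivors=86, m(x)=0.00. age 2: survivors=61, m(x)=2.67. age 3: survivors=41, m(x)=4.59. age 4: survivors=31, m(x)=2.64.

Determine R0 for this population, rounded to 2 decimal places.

lx = nx/n0 = nx/120: 1, 0.71667…, 0.50833…, 0.34167…, 0.25833…
lx·mx by age: 0, 0, 1.35725…, 1.56825…, 0.682…
R0 = Σ lx·mx = 3.6075… → 3.61

3.61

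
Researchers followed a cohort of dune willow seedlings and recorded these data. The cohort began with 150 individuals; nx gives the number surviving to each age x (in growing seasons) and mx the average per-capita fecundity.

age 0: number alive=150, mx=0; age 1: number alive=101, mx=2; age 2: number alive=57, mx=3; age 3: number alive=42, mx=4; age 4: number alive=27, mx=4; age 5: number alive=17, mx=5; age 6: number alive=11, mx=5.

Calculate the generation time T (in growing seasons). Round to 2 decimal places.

2.83

lx = nx/n0 = nx/150: 1, 0.67333…, 0.38, 0.28, 0.18, 0.11333…, 0.07333…
lx·mx: 0, 1.346667…, 1.14, 1.12, 0.72, 0.566667…, 0.366667… → R0 = 5.26…
x·lx·mx: 0, 1.346667…, 2.28, 3.36, 2.88, 2.833333…, 2.2… → Σ = 14.9…
T = 14.9… / 5.26… = 2.8327… → 2.83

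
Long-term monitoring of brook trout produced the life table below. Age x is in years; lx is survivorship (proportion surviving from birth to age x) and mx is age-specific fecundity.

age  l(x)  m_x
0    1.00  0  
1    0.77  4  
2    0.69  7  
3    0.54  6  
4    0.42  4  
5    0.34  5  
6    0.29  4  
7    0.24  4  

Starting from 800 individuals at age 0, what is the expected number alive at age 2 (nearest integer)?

552

Expected survivors = N0 · l_2 = 800 × 0.69 = 552 → 552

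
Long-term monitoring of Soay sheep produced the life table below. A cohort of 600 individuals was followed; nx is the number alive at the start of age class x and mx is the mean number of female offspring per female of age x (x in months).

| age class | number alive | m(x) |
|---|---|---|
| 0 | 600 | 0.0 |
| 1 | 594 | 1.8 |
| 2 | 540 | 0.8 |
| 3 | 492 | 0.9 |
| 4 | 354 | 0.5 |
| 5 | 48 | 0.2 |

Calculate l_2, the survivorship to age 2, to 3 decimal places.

l_2 = n_2/n_0 = 540/600 = 0.9 → 0.900

0.900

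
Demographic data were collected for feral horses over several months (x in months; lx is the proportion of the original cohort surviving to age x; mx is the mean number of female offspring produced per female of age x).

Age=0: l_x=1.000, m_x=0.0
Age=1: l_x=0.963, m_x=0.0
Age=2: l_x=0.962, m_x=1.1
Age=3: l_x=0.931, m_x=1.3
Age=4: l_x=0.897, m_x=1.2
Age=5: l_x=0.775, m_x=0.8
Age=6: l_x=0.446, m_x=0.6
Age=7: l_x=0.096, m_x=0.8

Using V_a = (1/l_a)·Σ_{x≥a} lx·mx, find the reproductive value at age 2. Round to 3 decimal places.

lx·mx for x ≥ 2: 1.0582, 1.2103, 1.0764, 0.62, 0.2676, 0.0768 → sum = 4.3093
V_2 = 4.3093 / l_2 = 4.3093 / 0.962 = 4.479522… → 4.480

4.480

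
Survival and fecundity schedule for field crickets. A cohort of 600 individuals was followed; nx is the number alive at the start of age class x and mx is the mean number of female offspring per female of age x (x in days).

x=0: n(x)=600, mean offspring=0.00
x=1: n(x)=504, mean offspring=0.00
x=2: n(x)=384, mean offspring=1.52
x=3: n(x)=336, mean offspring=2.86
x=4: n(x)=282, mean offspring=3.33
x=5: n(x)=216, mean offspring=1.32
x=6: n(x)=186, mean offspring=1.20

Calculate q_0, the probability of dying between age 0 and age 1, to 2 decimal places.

lx = nx/n0 = nx/600: 1, 0.84, 0.64, 0.56, 0.47, 0.36, 0.31
q_0 = (l_0 − l_1) / l_0 = (1 − 0.84) / 1
     = 0.16 / 1 = 0.16 → 0.16

0.16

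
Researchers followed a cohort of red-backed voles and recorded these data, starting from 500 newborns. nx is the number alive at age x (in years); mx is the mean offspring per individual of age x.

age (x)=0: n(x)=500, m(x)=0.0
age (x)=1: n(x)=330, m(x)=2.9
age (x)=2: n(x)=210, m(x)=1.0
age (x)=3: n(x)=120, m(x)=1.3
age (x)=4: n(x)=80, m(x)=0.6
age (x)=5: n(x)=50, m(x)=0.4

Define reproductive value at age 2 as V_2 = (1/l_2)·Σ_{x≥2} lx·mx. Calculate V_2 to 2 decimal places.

2.07

lx = nx/n0 = nx/500: 1, 0.66, 0.42, 0.24, 0.16, 0.1
lx·mx for x ≥ 2: 0.42, 0.312, 0.096, 0.04 → sum = 0.868
V_2 = 0.868 / l_2 = 0.868 / 0.42 = 2.066667… → 2.07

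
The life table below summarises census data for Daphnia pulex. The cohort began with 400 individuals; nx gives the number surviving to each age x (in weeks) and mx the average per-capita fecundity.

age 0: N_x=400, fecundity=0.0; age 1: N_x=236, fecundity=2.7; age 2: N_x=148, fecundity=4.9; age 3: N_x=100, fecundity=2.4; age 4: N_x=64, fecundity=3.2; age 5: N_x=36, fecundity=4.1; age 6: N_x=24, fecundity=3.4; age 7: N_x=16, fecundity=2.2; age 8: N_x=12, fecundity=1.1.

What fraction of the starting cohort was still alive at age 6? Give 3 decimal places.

0.060

l_6 = n_6/n_0 = 24/400 = 0.06 → 0.060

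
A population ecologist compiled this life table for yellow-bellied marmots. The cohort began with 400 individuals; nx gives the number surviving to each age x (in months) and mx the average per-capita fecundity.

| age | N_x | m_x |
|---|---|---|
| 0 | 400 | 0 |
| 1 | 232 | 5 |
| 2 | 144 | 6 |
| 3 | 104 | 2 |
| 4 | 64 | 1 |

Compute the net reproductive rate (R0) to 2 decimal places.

5.74

lx = nx/n0 = nx/400: 1, 0.58, 0.36, 0.26, 0.16
lx·mx by age: 0, 2.9, 2.16, 0.52, 0.16
R0 = Σ lx·mx = 5.74 → 5.74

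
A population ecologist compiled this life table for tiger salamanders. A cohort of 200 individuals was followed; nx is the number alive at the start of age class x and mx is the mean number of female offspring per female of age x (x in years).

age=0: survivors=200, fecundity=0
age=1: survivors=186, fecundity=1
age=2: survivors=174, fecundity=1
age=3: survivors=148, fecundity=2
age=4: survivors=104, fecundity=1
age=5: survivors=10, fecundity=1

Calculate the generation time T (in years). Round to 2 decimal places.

2.45

lx = nx/n0 = nx/200: 1, 0.93, 0.87, 0.74, 0.52, 0.05
lx·mx: 0, 0.93, 0.87, 1.48, 0.52, 0.05 → R0 = 3.85
x·lx·mx: 0, 0.93, 1.74, 4.44, 2.08, 0.25 → Σ = 9.44
T = 9.44 / 3.85 = 2.451948… → 2.45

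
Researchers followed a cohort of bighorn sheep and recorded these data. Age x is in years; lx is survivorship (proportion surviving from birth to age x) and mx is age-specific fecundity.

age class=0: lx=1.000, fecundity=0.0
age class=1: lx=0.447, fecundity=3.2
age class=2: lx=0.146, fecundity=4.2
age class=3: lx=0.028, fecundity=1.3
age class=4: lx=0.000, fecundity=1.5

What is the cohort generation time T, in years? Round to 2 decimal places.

1.33

lx·mx: 0, 1.4304, 0.6132, 0.0364, 0 → R0 = 2.08
x·lx·mx: 0, 1.4304, 1.2264, 0.1092, 0 → Σ = 2.766
T = 2.766 / 2.08 = 1.329808… → 1.33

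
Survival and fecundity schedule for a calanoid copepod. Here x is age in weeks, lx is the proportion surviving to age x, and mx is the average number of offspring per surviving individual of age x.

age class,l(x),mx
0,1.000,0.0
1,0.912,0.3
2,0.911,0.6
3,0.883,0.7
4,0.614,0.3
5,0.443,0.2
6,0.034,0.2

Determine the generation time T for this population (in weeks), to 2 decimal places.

2.59

lx·mx: 0, 0.2736, 0.5466, 0.6181, 0.1842, 0.0886, 0.0068 → R0 = 1.7179
x·lx·mx: 0, 0.2736, 1.0932, 1.8543, 0.7368, 0.443, 0.0408 → Σ = 4.4417
T = 4.4417 / 1.7179 = 2.58554… → 2.59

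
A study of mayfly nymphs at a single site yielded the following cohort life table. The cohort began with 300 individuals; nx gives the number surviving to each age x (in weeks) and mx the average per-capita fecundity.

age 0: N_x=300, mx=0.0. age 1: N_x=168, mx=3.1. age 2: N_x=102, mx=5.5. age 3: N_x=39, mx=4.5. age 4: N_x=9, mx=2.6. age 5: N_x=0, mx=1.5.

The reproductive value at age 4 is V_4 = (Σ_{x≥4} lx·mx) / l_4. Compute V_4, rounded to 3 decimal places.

2.600

lx = nx/n0 = nx/300: 1, 0.56, 0.34, 0.13, 0.03, 0
lx·mx for x ≥ 4: 0.078, 0 → sum = 0.078
V_4 = 0.078 / l_4 = 0.078 / 0.03 = 2.6 → 2.600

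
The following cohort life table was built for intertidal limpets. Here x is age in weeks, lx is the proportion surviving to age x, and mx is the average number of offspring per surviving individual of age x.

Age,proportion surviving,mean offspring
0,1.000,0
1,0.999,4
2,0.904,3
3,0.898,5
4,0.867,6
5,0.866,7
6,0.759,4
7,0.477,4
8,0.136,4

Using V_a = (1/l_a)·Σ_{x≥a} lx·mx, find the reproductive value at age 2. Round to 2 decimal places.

lx·mx for x ≥ 2: 2.712, 4.49, 5.202, 6.062, 3.036, 1.908, 0.544 → sum = 23.954
V_2 = 23.954 / l_2 = 23.954 / 0.904 = 26.497788… → 26.50

26.50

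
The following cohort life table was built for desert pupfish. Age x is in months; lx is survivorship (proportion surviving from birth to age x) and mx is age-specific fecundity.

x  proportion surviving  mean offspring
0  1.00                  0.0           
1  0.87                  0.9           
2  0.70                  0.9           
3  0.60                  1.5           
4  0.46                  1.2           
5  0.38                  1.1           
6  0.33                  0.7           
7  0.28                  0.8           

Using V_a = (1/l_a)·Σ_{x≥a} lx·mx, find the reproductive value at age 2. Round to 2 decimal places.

4.22

lx·mx for x ≥ 2: 0.63, 0.9, 0.552, 0.418, 0.231, 0.224 → sum = 2.955
V_2 = 2.955 / l_2 = 2.955 / 0.7 = 4.221429… → 4.22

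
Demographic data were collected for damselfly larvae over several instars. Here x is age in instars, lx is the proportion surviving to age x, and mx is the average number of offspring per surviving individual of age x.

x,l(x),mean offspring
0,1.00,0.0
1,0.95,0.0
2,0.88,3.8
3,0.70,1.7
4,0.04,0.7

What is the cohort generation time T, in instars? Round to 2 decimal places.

2.27

lx·mx: 0, 0, 3.344, 1.19, 0.028 → R0 = 4.562
x·lx·mx: 0, 0, 6.688, 3.57, 0.112 → Σ = 10.37
T = 10.37 / 4.562 = 2.273126… → 2.27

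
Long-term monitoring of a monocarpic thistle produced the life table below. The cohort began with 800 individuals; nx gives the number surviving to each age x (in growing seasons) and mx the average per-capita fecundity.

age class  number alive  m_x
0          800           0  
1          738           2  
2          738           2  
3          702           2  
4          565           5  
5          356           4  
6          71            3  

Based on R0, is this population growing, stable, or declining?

lx = nx/n0 = nx/800: 1, 0.9225, 0.9225, 0.8775, 0.70625, 0.445, 0.08875
R0 = Σ lx·mx = 0 + 1.845 + 1.845 + 1.755 + 3.53125 + 1.78 + 0.26625 = 11.0225
R0 > 1, so the population is growing.

growing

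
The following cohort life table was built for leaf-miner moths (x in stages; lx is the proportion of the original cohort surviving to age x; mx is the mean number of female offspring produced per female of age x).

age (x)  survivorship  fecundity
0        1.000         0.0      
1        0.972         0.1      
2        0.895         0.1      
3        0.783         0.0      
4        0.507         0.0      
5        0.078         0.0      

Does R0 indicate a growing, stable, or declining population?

declining

R0 = Σ lx·mx = 0 + 0.0972 + 0.0895 + 0 + 0 + 0 = 0.1867
R0 < 1, so the population is declining.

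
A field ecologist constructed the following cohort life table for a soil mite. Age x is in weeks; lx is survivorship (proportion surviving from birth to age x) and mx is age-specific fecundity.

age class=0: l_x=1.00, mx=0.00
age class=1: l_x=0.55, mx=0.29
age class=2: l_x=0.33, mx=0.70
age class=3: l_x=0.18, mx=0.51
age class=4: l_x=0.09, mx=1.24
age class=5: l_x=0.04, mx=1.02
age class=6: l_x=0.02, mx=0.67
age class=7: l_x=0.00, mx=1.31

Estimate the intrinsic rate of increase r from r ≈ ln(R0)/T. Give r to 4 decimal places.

-0.1727

R0 = Σ lx·mx = 0 + 0.1595 + 0.231 + 0.0918 + 0.1116 + 0.0408 + 0.0134 + 0 = 0.6481
Σ x·lx·mx = 1.6277; T = 1.6277/0.6481 = 2.5115…
r ≈ ln(R0)/T = ln(0.6481)/2.5115… = -0.17269… → -0.1727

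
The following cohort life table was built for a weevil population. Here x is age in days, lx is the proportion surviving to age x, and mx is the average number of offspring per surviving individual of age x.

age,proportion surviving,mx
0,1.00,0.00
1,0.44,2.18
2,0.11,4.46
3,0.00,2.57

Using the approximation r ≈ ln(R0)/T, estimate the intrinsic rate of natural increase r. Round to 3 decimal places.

R0 = Σ lx·mx = 0 + 0.9592 + 0.4906 + 0 = 1.4498
Σ x·lx·mx = 1.9404; T = 1.9404/1.4498 = 1.33839…
r ≈ ln(R0)/T = ln(1.4498)/1.33839… = 0.27752… → 0.278

0.278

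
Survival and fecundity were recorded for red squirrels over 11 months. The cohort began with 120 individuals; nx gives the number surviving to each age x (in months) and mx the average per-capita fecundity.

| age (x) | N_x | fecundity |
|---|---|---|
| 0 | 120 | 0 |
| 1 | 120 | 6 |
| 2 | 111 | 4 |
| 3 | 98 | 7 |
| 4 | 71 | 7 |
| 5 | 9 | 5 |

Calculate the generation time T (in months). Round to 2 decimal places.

2.46

lx = nx/n0 = nx/120: 1, 1, 0.925, 0.81667…, 0.59167…, 0.075
lx·mx: 0, 6, 3.7, 5.716667…, 4.141667…, 0.375 → R0 = 19.933333…
x·lx·mx: 0, 6, 7.4, 17.15…, 16.566667…, 1.875 → Σ = 48.991667…
T = 48.991667… / 19.933333… = 2.457776… → 2.46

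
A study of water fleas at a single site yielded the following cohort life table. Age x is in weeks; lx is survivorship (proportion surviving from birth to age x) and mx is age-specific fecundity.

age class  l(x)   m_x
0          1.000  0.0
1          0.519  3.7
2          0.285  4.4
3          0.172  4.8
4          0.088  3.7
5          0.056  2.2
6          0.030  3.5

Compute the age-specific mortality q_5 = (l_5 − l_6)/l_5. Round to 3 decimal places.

q_5 = (l_5 − l_6) / l_5 = (0.056 − 0.03) / 0.056
     = 0.026 / 0.056 = 0.464286… → 0.464

0.464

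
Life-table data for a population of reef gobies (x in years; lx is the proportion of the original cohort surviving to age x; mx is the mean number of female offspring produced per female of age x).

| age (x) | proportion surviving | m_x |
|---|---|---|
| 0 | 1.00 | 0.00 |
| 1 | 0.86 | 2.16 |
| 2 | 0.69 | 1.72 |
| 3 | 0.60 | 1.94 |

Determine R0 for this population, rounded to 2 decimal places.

lx·mx by age: 0, 1.8576, 1.1868, 1.164
R0 = Σ lx·mx = 4.2084 → 4.21

4.21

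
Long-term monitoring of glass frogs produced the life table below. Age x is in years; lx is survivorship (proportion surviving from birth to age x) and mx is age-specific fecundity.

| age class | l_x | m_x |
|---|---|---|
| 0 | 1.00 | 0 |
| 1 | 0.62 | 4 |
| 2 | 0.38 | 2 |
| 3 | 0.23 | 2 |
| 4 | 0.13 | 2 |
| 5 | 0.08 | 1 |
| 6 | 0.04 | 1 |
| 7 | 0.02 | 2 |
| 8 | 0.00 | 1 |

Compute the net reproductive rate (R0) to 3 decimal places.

4.120

lx·mx by age: 0, 2.48, 0.76, 0.46, 0.26, 0.08, 0.04, 0.04, 0
R0 = Σ lx·mx = 4.12 → 4.120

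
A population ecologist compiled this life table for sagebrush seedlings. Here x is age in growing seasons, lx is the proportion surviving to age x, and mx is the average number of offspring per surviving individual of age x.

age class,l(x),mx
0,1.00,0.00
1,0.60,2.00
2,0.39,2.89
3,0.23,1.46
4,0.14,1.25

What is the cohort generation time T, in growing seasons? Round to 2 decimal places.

lx·mx: 0, 1.2, 1.1271, 0.3358, 0.175 → R0 = 2.8379
x·lx·mx: 0, 1.2, 2.2542, 1.0074, 0.7 → Σ = 5.1616
T = 5.1616 / 2.8379 = 1.81881… → 1.82

1.82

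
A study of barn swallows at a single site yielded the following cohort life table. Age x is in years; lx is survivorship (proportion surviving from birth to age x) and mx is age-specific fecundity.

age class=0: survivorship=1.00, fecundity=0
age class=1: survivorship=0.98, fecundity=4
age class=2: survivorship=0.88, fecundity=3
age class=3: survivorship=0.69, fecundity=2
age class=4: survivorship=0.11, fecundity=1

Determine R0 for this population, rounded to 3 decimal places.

8.050

lx·mx by age: 0, 3.92, 2.64, 1.38, 0.11
R0 = Σ lx·mx = 8.05 → 8.050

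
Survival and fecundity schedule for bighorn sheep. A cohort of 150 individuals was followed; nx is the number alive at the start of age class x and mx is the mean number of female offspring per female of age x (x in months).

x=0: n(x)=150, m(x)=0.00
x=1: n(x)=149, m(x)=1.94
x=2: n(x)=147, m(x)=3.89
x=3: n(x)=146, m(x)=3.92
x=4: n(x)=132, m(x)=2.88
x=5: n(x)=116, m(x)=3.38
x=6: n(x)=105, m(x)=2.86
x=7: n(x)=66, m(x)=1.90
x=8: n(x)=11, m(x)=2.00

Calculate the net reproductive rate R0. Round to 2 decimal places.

17.69

lx = nx/n0 = nx/150: 1, 0.99333…, 0.98, 0.97333…, 0.88, 0.77333…, 0.7, 0.44, 0.07333…
lx·mx by age: 0, 1.927067…, 3.8122, 3.815467…, 2.5344, 2.613867…, 2.002, 0.836, 0.146667…
R0 = Σ lx·mx = 17.687667… → 17.69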